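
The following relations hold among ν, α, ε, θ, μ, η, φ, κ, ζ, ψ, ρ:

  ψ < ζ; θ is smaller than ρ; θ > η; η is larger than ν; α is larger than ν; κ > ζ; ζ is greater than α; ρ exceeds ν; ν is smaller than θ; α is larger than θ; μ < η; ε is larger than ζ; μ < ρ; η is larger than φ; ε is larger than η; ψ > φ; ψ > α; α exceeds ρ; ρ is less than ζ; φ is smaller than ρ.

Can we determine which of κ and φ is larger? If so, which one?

φ < η and η < θ give φ < θ.
With θ < ρ: φ < η < θ < ρ.
Then ρ < α extends the chain to α.
Then α < ψ extends the chain to ψ.
Then ψ < ζ extends the chain to ζ.
With ζ < κ: φ < η < θ < ρ < α < ψ < ζ < κ.
So κ is larger.

κ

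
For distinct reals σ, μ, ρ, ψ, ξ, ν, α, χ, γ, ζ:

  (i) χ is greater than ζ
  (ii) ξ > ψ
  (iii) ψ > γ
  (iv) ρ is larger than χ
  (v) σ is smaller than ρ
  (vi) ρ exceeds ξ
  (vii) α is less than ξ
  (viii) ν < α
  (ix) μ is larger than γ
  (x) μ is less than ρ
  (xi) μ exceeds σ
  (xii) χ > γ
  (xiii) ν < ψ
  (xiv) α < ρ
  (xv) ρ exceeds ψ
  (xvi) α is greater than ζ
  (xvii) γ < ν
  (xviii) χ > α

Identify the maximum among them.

ζ is not greatest since ζ < α; σ is not greatest since σ < μ; γ is not greatest since γ < ψ; ν is not greatest since ν < α; α is not greatest since α < ρ; μ is not greatest since μ < ρ; χ is not greatest since χ < ρ; ψ is not greatest since ψ < ρ; ξ is not greatest since ξ < ρ.
Only ρ has nothing above it, so ρ is the maximum.

ρ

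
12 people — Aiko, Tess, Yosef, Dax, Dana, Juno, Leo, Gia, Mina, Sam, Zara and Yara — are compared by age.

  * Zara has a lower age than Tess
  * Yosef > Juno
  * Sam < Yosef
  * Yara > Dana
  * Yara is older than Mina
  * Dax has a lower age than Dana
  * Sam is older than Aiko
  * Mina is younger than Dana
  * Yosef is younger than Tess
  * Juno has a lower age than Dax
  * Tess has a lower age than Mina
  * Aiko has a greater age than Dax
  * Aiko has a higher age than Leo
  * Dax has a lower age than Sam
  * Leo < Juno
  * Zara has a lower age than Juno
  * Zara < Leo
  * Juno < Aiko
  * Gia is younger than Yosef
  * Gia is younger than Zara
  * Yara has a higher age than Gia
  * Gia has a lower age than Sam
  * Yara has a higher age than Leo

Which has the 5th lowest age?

Dax

Piecing the relations together gives one ordering: Gia < Zara < Leo < Juno < Dax < Aiko < Sam < Yosef < Tess < Mina < Dana < Yara.
The 5th smallest is Dax.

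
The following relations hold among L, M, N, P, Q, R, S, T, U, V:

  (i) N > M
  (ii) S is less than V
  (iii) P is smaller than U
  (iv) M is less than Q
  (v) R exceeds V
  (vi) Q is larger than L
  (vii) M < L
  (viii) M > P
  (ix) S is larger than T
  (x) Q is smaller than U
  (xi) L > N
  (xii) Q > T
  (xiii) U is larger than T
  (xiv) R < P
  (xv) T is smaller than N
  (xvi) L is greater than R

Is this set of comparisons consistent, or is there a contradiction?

Every relation is compatible with T < S < V < R < P < M < N < L < Q < U; the set is consistent.

consistent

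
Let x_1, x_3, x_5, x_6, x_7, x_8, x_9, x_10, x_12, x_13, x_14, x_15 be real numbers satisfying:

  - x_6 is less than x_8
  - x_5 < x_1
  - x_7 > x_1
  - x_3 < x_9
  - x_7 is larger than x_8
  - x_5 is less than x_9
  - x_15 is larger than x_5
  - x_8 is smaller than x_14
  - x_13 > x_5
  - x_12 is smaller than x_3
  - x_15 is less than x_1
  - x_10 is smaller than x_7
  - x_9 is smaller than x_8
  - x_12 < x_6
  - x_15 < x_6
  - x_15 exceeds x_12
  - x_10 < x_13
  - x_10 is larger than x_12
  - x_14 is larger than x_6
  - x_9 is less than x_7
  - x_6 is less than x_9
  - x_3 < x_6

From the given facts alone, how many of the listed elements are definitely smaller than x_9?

5

The elements the relations force below x_9 are x_12, x_5, x_15, x_3, x_6 — no chain reaches any other.
That is 5.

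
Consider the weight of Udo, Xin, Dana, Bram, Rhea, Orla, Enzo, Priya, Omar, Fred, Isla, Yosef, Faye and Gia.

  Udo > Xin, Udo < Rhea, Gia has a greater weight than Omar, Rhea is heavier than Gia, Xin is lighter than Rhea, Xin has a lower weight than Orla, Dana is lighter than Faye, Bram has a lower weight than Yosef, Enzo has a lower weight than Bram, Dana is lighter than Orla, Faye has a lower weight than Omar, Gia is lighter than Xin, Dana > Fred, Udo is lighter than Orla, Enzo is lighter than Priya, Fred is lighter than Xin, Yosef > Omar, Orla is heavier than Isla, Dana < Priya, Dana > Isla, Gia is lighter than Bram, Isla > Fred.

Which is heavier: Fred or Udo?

Udo

Link the given pairs in sequence: Fred < Isla; Isla < Dana; Dana < Faye; Faye < Omar; Omar < Gia; Gia < Xin; Xin < Udo.
Chaining these gives Fred < Isla < Dana < Faye < Omar < Gia < Xin < Udo.
So Fred < Udo; Udo is the heavier of the two.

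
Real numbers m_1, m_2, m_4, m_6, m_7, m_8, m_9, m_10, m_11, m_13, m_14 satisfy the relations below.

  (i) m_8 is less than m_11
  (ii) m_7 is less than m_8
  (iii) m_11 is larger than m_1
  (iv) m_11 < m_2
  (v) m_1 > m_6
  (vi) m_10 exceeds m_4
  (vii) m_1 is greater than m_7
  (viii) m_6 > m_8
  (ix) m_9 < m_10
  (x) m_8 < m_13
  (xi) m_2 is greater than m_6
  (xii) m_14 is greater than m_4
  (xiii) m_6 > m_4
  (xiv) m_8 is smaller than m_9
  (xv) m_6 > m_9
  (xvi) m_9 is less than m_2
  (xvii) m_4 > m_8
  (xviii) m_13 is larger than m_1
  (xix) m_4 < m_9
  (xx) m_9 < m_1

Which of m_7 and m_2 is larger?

Following the relations from m_7: m_7 < m_8 < m_4 < m_9 < m_1 < m_11 < m_2.
So m_7 < m_2; m_2 is the larger of the two.

m_2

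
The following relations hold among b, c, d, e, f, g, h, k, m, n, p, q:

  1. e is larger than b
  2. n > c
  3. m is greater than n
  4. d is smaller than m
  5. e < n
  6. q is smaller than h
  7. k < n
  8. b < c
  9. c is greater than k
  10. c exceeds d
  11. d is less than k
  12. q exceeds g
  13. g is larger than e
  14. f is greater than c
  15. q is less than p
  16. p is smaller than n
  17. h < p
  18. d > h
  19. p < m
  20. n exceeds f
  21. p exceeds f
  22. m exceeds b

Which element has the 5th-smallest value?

h

Piecing the relations together gives one ordering: b < e < g < q < h < d < k < c < f < p < n < m.
The 5th smallest is h.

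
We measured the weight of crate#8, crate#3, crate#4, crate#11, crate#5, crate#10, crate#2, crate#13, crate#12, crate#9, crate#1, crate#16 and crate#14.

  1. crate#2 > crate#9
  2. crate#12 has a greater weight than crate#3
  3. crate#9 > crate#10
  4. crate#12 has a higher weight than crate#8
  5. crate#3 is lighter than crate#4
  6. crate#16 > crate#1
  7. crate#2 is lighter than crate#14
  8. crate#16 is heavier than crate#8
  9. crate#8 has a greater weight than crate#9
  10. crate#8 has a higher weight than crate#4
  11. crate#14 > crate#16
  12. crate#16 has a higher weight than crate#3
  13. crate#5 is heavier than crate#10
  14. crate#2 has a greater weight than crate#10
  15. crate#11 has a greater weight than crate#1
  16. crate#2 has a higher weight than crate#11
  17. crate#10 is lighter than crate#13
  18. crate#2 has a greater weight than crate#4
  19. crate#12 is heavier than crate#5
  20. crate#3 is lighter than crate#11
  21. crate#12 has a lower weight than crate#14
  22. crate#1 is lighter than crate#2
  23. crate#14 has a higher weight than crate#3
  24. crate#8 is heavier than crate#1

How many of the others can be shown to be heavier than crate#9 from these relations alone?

The elements the relations force above crate#9 are crate#8, crate#2, crate#16, crate#12, crate#14 — no chain reaches any other.
That is 5.

5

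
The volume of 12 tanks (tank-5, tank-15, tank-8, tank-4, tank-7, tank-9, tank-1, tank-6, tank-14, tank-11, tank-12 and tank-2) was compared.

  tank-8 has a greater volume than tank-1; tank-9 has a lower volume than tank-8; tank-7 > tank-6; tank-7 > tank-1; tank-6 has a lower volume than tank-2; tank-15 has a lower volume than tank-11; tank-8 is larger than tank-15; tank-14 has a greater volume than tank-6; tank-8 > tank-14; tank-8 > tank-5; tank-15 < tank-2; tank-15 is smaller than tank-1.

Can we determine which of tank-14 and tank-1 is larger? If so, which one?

undetermined

Following every chain through tank-1: above tank-1 we get tank-7, tank-8; below tank-1 we get tank-15.
tank-14 is not reached, and no chain runs the other way from tank-14 to tank-1.
So the given relations leave the order of tank-1 and tank-14 undetermined.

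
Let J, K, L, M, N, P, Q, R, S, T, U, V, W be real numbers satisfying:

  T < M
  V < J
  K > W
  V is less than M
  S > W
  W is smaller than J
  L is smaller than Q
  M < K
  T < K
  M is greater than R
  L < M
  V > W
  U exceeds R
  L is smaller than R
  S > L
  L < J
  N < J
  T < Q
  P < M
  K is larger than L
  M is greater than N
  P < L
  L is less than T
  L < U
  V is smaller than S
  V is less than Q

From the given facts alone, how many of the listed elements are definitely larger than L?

The elements the relations force above L are R, U, T, Q, J, M, K, S — no chain reaches any other.
That is 8.

8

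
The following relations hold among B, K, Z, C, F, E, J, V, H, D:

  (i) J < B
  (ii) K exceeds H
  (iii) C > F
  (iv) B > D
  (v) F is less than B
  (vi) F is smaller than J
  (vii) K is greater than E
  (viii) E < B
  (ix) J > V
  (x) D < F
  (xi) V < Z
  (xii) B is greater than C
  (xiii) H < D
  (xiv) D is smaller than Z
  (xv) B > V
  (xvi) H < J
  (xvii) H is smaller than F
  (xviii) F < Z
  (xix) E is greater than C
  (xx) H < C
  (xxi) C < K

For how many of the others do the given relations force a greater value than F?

6

Directly above F: Z, J, C, B.
One step further: E, K (6 so far).
Nothing else is reachable above F; 6 in all.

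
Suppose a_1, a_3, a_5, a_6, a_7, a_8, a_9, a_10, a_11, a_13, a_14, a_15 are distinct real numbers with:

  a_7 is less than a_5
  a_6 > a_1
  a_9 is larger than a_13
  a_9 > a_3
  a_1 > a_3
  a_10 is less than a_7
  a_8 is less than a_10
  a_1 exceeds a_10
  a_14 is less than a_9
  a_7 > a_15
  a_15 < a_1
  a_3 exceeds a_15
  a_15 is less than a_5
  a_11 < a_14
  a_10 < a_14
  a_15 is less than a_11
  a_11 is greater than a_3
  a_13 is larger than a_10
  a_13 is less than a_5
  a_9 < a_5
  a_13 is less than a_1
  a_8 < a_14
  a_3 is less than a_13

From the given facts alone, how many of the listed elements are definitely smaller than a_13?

The elements the relations force below a_13 are a_15, a_8, a_3, a_10 — no chain reaches any other.
That is 4.

4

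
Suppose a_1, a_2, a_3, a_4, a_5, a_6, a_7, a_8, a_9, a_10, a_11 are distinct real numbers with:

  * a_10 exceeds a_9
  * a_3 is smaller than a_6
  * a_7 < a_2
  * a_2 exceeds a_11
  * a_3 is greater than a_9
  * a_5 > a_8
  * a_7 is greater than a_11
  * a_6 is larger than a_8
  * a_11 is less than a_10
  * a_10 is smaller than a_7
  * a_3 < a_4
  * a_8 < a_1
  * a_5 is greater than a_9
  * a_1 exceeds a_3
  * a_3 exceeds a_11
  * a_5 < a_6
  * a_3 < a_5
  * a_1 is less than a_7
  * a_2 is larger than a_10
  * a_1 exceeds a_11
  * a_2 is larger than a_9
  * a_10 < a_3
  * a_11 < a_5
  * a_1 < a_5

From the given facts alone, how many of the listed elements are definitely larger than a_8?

Directly above a_8: a_1, a_5, a_6.
One step further: a_7 (4 so far).
One step further: a_2 (5 so far).
Nothing else is reachable above a_8; 5 in all.

5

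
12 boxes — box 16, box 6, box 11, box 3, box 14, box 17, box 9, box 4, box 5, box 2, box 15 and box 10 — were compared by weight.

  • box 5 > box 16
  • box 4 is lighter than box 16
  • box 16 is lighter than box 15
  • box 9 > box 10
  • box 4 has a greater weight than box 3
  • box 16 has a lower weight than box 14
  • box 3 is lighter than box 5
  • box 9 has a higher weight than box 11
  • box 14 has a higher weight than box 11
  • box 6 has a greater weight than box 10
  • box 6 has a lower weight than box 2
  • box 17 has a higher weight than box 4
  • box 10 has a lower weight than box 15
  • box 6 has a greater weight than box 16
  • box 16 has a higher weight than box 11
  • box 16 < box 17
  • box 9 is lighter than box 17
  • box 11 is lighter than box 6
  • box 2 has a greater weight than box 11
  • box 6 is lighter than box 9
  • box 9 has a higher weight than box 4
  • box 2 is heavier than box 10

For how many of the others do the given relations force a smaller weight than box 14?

From box 14 the given relations immediately reach box 11, box 16.
From those, box 4 — 3 in total.
From those, box 3 — 4 in total.
Nothing else is reachable below box 14; 4 in all.

4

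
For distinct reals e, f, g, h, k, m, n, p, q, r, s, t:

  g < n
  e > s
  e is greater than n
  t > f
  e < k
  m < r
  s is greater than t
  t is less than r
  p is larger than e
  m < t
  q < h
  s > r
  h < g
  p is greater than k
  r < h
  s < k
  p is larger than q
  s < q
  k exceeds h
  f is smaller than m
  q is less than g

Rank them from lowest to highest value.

f < m < t < r < s < q < h < g < n < e < k < p

Nothing is placed below f, so it is least; from there f < m; m < t; t < r; r < s; s < q; q < h; h < g; g < n; n < e; e < k; k < p, each given directly.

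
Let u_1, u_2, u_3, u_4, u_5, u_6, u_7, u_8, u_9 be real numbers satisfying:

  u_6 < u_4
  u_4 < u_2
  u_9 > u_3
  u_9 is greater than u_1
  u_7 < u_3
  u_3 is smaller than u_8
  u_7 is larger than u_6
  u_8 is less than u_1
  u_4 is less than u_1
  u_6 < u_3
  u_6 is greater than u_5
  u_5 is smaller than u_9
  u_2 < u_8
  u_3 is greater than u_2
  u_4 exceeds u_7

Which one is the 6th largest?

u_4

Piecing the relations together gives one ordering: u_5 < u_6 < u_7 < u_4 < u_2 < u_3 < u_8 < u_1 < u_9.
Counting 6 from the largest end gives u_4.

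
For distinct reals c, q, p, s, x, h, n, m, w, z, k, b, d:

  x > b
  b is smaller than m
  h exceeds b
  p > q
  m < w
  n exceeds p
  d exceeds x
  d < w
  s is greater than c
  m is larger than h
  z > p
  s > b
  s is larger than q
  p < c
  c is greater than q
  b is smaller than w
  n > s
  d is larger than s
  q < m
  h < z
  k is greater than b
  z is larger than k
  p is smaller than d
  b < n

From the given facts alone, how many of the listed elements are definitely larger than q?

8

From q the given relations immediately reach p, c, m, s.
From those, d, z, w, n — 8 in total.
No other element is forced above q by the given relations, so the count is 8.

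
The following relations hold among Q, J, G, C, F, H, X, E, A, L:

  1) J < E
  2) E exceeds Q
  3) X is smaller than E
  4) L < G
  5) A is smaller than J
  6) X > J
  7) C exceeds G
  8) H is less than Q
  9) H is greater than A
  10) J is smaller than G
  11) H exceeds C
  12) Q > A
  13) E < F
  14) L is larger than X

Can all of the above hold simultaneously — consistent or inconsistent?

consistent

The single ordering A < J < X < L < G < C < H < Q < E < F satisfies every listed relation, so no contradiction arises.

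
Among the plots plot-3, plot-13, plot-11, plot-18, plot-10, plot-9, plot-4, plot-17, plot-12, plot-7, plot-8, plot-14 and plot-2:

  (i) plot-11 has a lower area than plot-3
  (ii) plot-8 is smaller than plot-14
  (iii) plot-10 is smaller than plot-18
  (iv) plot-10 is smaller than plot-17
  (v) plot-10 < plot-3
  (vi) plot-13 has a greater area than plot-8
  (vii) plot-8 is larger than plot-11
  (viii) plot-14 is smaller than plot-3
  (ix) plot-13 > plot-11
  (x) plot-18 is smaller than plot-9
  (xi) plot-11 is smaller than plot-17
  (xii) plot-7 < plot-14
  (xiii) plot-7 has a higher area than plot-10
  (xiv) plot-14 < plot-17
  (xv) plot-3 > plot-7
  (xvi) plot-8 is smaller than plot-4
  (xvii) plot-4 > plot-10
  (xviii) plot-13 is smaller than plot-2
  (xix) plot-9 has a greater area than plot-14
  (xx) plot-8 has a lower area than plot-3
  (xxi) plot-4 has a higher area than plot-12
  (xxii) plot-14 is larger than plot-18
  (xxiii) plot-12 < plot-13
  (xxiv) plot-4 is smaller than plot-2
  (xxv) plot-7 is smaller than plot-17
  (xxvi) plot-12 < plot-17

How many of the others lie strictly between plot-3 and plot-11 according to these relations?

Chaining upward from plot-11 reaches: plot-8, plot-14, plot-13, plot-17, plot-9, plot-4, plot-2.
Chaining downward from plot-3 reaches: plot-10, plot-18, plot-7, plot-8, plot-14.
Strictly between plot-11 and plot-3 are those in both lists: plot-8, plot-14 — 2 elements.

2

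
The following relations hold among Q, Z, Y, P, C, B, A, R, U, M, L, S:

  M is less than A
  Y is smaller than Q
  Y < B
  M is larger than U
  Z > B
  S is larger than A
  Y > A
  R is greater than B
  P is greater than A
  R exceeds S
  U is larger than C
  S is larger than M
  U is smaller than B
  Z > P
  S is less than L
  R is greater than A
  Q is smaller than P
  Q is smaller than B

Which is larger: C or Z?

Following the relations from C: C < U < M < A < Y < Q < B < Z.
So C < Z; Z is the larger of the two.

Z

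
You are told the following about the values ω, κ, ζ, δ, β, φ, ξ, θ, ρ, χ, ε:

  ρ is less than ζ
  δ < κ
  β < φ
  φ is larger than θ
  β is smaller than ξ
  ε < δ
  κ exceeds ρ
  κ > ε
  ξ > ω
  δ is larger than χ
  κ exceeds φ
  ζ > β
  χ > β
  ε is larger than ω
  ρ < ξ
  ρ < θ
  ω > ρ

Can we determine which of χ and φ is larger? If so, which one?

undetermined

Following every chain through φ: above φ we get κ; below φ we get β, ρ, θ.
χ is not reached, and no chain runs the other way from χ to φ.
So the given relations leave the order of φ and χ undetermined.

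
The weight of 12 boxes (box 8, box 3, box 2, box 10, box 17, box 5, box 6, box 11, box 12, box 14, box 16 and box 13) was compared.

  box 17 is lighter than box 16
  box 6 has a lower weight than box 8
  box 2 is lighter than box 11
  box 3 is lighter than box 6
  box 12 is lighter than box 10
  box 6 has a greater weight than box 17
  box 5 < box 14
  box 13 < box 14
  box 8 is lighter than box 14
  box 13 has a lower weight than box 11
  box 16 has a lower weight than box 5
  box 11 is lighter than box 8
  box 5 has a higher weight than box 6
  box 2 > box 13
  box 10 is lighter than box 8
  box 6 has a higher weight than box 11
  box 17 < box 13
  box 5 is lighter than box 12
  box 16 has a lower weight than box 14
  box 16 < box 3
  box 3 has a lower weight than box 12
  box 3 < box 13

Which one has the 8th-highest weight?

The consecutive relations fix a unique order: box 17 < box 16 < box 3 < box 13 < box 2 < box 11 < box 6 < box 5 < box 12 < box 10 < box 8 < box 14.
The 8th largest is box 2.

box 2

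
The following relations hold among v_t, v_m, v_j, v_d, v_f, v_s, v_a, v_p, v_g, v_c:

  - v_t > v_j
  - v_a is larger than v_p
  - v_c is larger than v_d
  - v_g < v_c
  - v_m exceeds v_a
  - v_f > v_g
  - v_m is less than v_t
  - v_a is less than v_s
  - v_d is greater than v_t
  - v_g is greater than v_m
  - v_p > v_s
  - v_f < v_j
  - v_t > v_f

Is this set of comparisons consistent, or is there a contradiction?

We have v_a < v_s stated directly, yet also v_s < v_p < v_a by chaining the others — so v_s < v_a. Contradiction.

inconsistent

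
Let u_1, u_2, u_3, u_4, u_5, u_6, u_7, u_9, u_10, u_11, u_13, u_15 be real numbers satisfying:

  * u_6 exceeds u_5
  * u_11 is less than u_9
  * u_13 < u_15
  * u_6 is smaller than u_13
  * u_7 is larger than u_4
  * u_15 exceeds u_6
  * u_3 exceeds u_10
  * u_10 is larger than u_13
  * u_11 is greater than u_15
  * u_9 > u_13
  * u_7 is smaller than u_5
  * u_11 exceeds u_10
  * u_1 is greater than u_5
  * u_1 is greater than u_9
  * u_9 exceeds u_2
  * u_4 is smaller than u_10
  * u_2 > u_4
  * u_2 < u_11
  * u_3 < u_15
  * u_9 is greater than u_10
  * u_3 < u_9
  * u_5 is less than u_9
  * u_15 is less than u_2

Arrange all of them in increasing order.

Each adjacent pair is fixed by a given relation: u_4 < u_7; u_7 < u_5; u_5 < u_6; u_6 < u_13; u_13 < u_10; u_10 < u_3; u_3 < u_15; u_15 < u_2; u_2 < u_11; u_11 < u_9; u_9 < u_1. Chaining them end to end gives the full order.

u_4 < u_7 < u_5 < u_6 < u_13 < u_10 < u_3 < u_15 < u_2 < u_11 < u_9 < u_1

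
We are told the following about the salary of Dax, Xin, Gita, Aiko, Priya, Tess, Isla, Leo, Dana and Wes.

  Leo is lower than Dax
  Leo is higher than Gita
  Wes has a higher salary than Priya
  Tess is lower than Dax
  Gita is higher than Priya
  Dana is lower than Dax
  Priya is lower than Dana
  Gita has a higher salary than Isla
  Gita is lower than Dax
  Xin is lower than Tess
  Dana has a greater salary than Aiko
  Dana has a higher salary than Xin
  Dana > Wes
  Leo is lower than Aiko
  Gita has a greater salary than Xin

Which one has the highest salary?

Dax

Chaining downward from Dax: directly below it, Tess, Gita, Leo, Dana; then Priya, Xin, Isla, Wes, Aiko.
That covers every other element, and nothing is given above Dax, so Dax is the highest salary.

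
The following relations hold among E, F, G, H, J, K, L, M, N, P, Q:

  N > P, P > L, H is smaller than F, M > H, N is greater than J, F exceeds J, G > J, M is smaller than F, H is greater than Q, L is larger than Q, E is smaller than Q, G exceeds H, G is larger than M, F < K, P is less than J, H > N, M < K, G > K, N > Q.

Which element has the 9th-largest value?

The consecutive relations fix a unique order: E < Q < L < P < J < N < H < M < F < K < G.
The 9th largest is L.

L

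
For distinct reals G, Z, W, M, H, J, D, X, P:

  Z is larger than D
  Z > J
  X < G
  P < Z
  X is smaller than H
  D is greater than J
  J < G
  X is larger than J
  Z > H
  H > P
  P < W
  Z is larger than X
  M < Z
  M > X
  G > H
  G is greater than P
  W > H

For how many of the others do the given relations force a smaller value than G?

Directly below G: J, X, P, H.
No other element is forced below G by the given relations, so the count is 4.

4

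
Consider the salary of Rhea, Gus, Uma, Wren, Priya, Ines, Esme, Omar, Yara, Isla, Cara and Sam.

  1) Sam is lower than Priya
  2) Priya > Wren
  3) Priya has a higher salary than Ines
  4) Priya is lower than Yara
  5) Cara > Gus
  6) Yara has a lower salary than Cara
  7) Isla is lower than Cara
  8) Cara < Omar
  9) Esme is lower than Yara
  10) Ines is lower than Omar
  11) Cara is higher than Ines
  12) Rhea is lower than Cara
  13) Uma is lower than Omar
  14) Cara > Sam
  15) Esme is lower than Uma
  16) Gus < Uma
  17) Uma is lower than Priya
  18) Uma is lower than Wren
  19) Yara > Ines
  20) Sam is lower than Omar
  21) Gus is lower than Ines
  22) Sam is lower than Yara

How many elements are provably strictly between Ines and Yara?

Chaining upward from Ines reaches: Priya, Cara, Omar.
Chaining downward from Yara reaches: Esme, Gus, Sam, Uma, Wren, Priya.
Strictly between Ines and Yara are those in both lists: Priya — 1 element.

1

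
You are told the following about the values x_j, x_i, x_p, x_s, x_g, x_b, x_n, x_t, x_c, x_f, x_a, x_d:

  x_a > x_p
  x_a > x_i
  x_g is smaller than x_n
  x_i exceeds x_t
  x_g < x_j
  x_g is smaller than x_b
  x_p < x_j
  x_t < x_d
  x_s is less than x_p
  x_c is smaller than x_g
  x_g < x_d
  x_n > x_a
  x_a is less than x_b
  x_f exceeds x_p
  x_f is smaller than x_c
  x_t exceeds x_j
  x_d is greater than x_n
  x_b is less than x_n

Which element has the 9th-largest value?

The consecutive relations fix a unique order: x_s < x_p < x_f < x_c < x_g < x_j < x_t < x_i < x_a < x_b < x_n < x_d.
Counting 9 from the largest end gives x_c.

x_c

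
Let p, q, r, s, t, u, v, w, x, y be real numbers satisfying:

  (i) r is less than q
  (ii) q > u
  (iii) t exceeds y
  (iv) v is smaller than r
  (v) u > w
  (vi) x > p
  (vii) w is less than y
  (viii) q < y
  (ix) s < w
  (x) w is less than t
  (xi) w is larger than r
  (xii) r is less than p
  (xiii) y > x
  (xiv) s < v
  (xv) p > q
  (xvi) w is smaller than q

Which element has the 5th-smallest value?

u

The consecutive relations fix a unique order: s < v < r < w < u < q < p < x < y < t.
Counting 5 from the smallest end gives u.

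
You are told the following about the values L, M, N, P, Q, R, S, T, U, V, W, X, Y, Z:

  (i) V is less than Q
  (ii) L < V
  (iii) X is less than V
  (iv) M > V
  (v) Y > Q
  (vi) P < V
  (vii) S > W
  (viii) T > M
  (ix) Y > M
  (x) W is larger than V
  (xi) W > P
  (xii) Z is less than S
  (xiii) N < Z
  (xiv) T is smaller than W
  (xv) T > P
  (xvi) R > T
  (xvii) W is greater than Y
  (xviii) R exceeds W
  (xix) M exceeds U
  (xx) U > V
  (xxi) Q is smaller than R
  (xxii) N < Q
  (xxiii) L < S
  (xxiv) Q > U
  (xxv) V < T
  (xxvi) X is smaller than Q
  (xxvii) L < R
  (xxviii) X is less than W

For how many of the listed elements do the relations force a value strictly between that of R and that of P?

7

Chaining upward from P reaches: V, U, M, Q, Y, T, W, S.
Chaining downward from R reaches: N, X, L, V, U, M, Q, Y, T, W.
Strictly between P and R are those in both lists: V, U, M, Q, Y, T, W — 7 elements.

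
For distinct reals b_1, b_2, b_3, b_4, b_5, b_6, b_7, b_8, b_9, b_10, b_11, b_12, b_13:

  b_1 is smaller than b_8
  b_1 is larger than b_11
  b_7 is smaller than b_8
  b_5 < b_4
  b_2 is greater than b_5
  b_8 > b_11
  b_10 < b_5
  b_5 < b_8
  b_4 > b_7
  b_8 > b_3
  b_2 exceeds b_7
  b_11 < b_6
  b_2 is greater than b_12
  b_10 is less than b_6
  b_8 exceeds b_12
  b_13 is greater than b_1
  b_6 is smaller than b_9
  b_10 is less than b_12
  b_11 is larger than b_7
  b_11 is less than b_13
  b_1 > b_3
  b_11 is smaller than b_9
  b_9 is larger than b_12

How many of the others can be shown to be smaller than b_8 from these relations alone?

Directly below b_8: b_7, b_11, b_5, b_12, b_3, b_1.
One step further: b_10 (7 so far).
No other element is forced below b_8 by the given relations, so the count is 7.

7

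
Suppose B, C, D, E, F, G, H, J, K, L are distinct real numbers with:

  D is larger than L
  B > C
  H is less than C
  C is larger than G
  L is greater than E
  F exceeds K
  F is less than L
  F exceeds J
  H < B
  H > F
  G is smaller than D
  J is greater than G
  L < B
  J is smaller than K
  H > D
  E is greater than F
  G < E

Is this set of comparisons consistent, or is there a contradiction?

consistent

Every relation is compatible with G < J < K < F < E < L < D < H < C < B; the set is consistent.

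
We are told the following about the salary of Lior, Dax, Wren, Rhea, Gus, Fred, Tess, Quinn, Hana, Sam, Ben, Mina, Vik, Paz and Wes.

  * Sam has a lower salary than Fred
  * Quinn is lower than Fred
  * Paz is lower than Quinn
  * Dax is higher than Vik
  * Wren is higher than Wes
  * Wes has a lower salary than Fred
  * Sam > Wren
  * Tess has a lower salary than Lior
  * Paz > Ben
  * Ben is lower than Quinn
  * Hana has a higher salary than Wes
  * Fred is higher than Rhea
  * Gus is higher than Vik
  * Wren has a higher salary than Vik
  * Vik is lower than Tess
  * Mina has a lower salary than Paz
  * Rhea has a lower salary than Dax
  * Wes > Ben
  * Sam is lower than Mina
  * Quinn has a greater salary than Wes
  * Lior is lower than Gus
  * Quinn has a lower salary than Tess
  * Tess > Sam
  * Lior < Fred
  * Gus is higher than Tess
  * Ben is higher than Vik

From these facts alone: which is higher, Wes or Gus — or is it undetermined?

Gus

Following the relations from Wes: Wes < Wren < Sam < Mina < Paz < Quinn < Tess < Lior < Gus.
So Gus is higher.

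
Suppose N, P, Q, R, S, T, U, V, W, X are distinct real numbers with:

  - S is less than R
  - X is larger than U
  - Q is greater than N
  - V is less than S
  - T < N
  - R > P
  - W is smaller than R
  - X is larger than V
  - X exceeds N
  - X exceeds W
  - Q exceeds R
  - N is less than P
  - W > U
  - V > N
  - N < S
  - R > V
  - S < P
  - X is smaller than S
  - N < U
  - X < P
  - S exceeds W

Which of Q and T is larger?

T < N and N < U give T < U.
With U < W: T < N < U < W.
Then W < X extends the chain to X.
With X < P: T < N < U < W < X < P.
With P < R: T < N < U < W < X < P < R.
With R < Q: T < N < U < W < X < P < R < Q.
So T < Q; Q is the larger of the two.

Q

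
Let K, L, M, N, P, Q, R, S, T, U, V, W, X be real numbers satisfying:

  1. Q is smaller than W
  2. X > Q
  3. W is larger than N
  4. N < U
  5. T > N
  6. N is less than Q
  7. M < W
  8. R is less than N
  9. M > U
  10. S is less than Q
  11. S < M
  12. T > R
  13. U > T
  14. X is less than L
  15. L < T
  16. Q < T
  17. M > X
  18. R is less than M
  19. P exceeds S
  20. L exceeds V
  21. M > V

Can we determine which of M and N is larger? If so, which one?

M

N < Q and Q < X give N < X.
With X < L: N < Q < X < L.
Then L < T extends the chain to T.
With T < U: N < Q < X < L < T < U.
With U < M: N < Q < X < L < T < U < M.
So M is larger.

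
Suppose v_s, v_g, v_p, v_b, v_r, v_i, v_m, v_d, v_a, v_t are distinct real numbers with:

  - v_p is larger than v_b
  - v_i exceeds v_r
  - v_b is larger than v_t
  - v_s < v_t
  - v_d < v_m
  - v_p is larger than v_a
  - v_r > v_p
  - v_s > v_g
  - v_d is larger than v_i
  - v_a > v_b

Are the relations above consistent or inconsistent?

consistent

The single ordering v_g < v_s < v_t < v_b < v_a < v_p < v_r < v_i < v_d < v_m satisfies every listed relation, so no contradiction arises.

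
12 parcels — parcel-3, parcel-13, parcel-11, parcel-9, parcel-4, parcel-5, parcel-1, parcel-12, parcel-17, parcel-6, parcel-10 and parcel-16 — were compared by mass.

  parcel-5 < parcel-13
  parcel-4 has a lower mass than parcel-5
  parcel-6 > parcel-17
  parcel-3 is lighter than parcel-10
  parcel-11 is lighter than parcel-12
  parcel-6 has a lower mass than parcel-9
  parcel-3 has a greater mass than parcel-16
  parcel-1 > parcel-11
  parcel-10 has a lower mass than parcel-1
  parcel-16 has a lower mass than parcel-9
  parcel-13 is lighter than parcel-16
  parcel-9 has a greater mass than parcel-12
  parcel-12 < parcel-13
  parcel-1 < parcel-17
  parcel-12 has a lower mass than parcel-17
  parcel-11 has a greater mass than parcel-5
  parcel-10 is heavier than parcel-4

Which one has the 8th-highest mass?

parcel-13

Piecing the relations together gives one ordering: parcel-4 < parcel-5 < parcel-11 < parcel-12 < parcel-13 < parcel-16 < parcel-3 < parcel-10 < parcel-1 < parcel-17 < parcel-6 < parcel-9.
Counting 8 from the largest end gives parcel-13.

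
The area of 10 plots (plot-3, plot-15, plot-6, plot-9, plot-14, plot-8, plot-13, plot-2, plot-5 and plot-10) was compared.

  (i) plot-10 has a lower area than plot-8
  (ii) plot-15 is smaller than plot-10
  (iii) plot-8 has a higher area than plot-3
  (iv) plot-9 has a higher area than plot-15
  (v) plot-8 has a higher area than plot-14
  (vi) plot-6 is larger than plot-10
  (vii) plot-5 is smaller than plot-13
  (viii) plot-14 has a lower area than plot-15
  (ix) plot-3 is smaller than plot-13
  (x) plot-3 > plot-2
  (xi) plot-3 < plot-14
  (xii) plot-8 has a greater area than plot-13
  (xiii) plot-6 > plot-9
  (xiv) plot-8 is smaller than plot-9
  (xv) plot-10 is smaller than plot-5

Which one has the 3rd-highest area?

plot-8

The consecutive relations fix a unique order: plot-2 < plot-3 < plot-14 < plot-15 < plot-10 < plot-5 < plot-13 < plot-8 < plot-9 < plot-6.
Counting 3 from the largest end gives plot-8.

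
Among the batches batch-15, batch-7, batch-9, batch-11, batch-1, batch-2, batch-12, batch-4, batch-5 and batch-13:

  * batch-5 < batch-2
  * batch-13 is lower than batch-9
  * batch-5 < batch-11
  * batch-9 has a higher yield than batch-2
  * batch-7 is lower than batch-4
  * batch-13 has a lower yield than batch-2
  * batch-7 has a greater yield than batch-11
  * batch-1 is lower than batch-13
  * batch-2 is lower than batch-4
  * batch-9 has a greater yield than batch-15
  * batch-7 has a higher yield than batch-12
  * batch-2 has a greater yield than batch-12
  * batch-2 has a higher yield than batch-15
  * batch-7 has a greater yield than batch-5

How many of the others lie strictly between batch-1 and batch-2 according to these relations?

Chaining upward from batch-1 reaches: batch-13, batch-4, batch-9.
Chaining downward from batch-2 reaches: batch-5, batch-13, batch-12, batch-15.
Strictly between batch-1 and batch-2 are those in both lists: batch-13 — 1 element.

1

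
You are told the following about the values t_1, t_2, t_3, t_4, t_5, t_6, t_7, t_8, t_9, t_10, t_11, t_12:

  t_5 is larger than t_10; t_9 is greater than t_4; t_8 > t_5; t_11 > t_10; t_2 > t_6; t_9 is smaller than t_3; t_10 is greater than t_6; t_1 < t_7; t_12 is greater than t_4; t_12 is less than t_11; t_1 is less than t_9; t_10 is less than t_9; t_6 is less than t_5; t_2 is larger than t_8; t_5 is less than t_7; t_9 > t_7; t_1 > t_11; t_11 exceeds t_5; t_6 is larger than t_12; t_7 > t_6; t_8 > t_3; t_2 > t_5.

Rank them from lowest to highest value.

Each adjacent pair is fixed by a given relation: t_4 < t_12; t_12 < t_6; t_6 < t_10; t_10 < t_5; t_5 < t_11; t_11 < t_1; t_1 < t_7; t_7 < t_9; t_9 < t_3; t_3 < t_8; t_8 < t_2. Chaining them end to end gives the full order.

t_4 < t_12 < t_6 < t_10 < t_5 < t_11 < t_1 < t_7 < t_9 < t_3 < t_8 < t_2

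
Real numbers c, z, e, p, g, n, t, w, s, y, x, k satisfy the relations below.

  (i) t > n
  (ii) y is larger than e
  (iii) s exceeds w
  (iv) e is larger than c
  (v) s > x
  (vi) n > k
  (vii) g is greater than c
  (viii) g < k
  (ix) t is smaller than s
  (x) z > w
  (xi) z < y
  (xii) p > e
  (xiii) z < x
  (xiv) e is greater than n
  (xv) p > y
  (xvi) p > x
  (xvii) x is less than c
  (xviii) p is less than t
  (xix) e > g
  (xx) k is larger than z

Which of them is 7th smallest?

n

Chaining the given pairs: w < z < x < c < g < k < n < e < y < p < t < s.
Counting 7 from the smallest end gives n.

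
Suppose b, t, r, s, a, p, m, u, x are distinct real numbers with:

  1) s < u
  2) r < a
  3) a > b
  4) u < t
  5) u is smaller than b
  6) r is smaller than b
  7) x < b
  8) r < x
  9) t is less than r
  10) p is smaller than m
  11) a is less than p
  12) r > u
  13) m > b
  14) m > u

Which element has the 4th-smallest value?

The consecutive relations fix a unique order: s < u < t < r < x < b < a < p < m.
Counting 4 from the smallest end gives r.

r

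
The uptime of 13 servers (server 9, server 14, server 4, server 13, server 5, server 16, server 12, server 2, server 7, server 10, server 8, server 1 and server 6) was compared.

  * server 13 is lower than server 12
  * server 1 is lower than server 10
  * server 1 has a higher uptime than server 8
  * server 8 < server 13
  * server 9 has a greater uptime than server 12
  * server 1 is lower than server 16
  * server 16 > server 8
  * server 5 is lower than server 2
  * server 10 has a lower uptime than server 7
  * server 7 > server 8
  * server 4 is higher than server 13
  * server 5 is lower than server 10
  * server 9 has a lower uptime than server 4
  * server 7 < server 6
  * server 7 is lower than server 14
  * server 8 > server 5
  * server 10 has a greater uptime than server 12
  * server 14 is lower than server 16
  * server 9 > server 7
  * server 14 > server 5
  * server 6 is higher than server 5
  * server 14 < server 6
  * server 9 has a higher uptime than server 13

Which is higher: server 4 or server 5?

Chaining the given relations: server 5 < server 8 < server 13 < server 12 < server 10 < server 7 < server 9 < server 4.
So server 5 < server 4; server 4 is the higher of the two.

server 4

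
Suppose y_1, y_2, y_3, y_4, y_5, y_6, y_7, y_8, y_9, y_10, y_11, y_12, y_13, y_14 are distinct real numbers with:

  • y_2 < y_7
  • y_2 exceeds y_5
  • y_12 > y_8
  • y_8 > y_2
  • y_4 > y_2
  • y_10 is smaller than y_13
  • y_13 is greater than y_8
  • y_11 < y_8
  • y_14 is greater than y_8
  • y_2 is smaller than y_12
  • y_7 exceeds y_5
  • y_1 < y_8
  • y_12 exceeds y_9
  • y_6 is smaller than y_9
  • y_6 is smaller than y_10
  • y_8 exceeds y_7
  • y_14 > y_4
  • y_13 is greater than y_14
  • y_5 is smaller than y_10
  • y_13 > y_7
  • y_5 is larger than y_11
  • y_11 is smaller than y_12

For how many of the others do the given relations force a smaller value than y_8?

5

The elements the relations force below y_8 are y_11, y_5, y_2, y_1, y_7 — no chain reaches any other.
That is 5.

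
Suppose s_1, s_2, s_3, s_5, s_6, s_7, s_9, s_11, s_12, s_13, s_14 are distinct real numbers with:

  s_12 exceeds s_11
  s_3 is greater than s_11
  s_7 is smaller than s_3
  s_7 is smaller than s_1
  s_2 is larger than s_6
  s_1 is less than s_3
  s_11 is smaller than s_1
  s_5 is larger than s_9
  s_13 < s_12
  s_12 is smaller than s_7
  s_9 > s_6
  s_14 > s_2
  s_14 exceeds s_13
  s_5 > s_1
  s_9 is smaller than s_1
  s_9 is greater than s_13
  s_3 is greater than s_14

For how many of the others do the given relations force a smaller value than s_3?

The elements the relations force below s_3 are s_6, s_2, s_13, s_11, s_12, s_7, s_9, s_1, s_14 — no chain reaches any other.
That is 9.

9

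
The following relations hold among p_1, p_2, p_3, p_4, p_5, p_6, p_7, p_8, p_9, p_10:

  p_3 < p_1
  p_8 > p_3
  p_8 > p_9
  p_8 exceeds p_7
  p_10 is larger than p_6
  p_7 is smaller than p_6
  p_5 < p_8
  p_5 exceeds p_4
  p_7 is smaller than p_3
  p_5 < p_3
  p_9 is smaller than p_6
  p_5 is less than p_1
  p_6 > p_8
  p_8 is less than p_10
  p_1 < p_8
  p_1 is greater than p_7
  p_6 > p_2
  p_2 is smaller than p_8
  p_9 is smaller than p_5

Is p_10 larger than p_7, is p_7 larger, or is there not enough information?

p_10

p_7 < p_1 and p_1 < p_8 give p_7 < p_8.
Then p_8 < p_6 extends the chain to p_6.
With p_6 < p_10: p_7 < p_1 < p_8 < p_6 < p_10.
So p_10 is larger.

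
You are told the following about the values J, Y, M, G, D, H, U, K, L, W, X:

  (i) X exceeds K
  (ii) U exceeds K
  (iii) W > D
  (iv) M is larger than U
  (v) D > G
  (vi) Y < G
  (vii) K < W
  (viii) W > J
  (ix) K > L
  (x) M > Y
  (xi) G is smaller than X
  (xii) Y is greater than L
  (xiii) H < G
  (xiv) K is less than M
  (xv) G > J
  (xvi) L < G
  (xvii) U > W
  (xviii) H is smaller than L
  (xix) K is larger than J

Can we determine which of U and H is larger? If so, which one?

U

The relevant relations are H < L; L < Y; Y < G; G < D; D < W; W < U.
Together: H < L < Y < G < D < W < U.
So U is larger.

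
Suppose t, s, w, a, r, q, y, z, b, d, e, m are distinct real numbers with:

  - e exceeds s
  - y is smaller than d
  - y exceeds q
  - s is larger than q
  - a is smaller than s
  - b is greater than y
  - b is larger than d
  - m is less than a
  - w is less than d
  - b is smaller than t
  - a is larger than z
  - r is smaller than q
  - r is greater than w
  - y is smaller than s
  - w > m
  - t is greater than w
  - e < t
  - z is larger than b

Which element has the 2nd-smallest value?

The consecutive relations fix a unique order: m < w < r < q < y < d < b < z < a < s < e < t.
Counting 2 from the smallest end gives w.

w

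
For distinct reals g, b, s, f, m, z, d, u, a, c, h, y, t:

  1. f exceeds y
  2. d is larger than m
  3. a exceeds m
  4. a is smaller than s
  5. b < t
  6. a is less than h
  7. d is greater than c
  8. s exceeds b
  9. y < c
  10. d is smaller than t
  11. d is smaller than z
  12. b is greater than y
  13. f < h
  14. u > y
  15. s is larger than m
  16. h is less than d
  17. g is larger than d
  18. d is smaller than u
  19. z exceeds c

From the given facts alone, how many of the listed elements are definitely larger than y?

The elements the relations force above y are b, f, c, h, d, s, u, t, z, g — no chain reaches any other.
That is 10.

10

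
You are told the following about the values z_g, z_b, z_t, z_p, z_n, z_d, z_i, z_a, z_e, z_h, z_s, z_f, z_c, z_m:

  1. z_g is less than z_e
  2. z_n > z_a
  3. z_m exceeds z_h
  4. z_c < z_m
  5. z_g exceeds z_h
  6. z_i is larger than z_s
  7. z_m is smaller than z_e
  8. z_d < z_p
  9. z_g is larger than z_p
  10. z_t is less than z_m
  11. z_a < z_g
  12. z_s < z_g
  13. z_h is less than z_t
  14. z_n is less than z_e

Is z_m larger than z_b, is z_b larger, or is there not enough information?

Following every chain through z_b: nothing is chained to z_b.
z_m is not reached, and no chain runs the other way from z_m to z_b.
So the given relations leave the order of z_b and z_m undetermined.

undetermined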